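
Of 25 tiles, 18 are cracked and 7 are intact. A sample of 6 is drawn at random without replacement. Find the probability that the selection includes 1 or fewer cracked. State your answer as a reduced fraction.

1/460

There are C(25,6) = 177100 ways to choose the 6.
Favorable selections (1 or fewer cracked): C(18,0)·C(7,6) + C(18,1)·C(7,5) = 7 + 378 = 385.
Probability = 385/177100 = 1/460.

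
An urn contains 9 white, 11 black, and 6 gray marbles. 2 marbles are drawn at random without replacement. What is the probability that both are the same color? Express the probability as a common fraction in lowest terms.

106/325

There are C(26,2) = 325 ways to draw 2 marbles.
All same color: C(9,2) + C(11,2) + C(6,2) = 36 + 55 + 15 = 106.
Probability = 106/325.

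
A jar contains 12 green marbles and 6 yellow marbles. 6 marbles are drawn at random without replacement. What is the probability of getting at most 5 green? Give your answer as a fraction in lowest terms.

210/221

Total selections: C(18,6) = 18564.
The complement is exactly 6 green: C(12,6)·C(6,0) = 924.
Probability = 1 − 924/18564 = 17640/18564 = 210/221.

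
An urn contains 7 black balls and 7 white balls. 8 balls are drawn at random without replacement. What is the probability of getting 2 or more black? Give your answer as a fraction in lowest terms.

428/429

There are C(14,8) = 3003 ways to choose the 8.
The complement is exactly 1 black: C(7,1)·C(7,7) = 7.
Probability = 1 − 7/3003 = 2996/3003 = 428/429.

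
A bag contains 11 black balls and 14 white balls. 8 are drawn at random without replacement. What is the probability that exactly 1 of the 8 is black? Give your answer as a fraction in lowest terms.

Total number of selections: C(25,8) = 1081575.
Selections with exactly 1 black: choose 1 of the 11 black and 7 of the 14 white, C(11,1)·C(14,7) = 11·3432 = 37752.
Probability = 37752/1081575 = 1144/32775.

1144/32775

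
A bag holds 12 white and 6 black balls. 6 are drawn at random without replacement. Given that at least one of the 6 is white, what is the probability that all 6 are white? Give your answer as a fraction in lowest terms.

924/18563

Work in counts. Selections with at least one white: C(18,6) − C(6,6) = 18564 − 1 = 18563.
Of those, selections where all 6 are white: C(12,6) = 924.
Conditional probability = 924/18563.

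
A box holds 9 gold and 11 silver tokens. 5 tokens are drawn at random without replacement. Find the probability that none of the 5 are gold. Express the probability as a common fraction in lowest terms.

77/2584

There are C(20,5) = 15504 possible selections.
Selections with no gold (all silver): C(11,5) = 462.
Probability = 462/15504 = 77/2584.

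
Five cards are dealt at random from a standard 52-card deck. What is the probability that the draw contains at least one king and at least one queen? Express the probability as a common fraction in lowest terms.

6509/64974

There are C(52,5) = 2598960 possible draws.
By inclusion-exclusion on the complements, draws missing all kings or all queens: C(48,5) + C(48,5) − C(44,5) = 1712304 + 1712304 − 1086008 = 2338600.
So draws with at least one of each: 2598960 − 2338600 = 260360, probability 260360/2598960 = 6509/64974.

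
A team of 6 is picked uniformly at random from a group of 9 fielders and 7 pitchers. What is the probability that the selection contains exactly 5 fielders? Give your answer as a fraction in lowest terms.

Total number of selections: C(16,6) = 8008.
Selections with exactly 5 fielders: choose 5 of the 9 fielders and 1 of the 7 pitchers, C(9,5)·C(7,1) = 126·7 = 882.
Probability = 882/8008 = 63/572.

63/572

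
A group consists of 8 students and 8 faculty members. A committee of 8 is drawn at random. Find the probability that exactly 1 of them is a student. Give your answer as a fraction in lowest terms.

The sample space is all 8-subsets of the 16: C(16,8) = 12870.
Selections with exactly 1 student: choose 1 of the 8 students and 7 of the 8 faculty members, C(8,1)·C(8,7) = 8·8 = 64.
Probability = 64/12870 = 32/6435.

32/6435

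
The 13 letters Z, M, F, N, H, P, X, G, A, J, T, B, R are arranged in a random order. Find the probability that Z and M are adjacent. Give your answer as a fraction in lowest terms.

2/13

There are 13! = 6227020800 arrangements.
Treat Z and M as a block: 12! arrangements of the blocks × 2 orders within the block = 2·479001600 = 958003200.
Probability = 958003200/6227020800 = 2/13.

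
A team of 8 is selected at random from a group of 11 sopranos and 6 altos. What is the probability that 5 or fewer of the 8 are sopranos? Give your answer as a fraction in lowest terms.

277/442

There are C(17,8) = 24310 ways to choose the 8.
Count the complement (more than 5 sopranos): C(11,6)·C(6,2) + C(11,7)·C(6,1) + C(11,8)·C(6,0) = 6930 + 1980 + 165 = 9075.
Probability = 1 − 9075/24310 = 15235/24310 = 277/442.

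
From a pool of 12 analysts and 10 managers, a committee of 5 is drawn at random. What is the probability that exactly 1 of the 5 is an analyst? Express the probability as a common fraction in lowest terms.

The sample space is all 5-subsets of the 22: C(22,5) = 26334.
Selections with exactly 1 analyst: choose 1 of the 12 analysts and 4 of the 10 managers, C(12,1)·C(10,4) = 12·210 = 2520.
Probability = 2520/26334 = 20/209.

20/209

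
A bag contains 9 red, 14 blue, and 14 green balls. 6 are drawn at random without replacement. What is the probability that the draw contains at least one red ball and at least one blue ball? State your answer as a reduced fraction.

There are C(37,6) = 2324784 possible draws.
By inclusion-exclusion on the complements, draws missing all red or all blue: C(28,6) + C(23,6) − C(14,6) = 376740 + 100947 − 3003 = 474684.
So draws with at least one of each: 2324784 − 474684 = 1850100, probability 1850100/2324784 = 22025/27676.

22025/27676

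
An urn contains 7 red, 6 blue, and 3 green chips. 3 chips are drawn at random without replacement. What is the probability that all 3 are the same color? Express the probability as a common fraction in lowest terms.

There are C(16,3) = 560 ways to draw 3 chips.
All same color: C(7,3) + C(6,3) + C(3,3) = 35 + 20 + 1 = 56.
Probability = 56/560 = 1/10.

1/10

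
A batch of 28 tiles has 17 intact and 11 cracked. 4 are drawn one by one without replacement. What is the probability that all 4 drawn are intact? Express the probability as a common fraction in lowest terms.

Multiply the conditional probabilities at each draw: 17/28 · 16/27 · 15/26 · 14/25 = 57120/491400 = 68/585.

68/585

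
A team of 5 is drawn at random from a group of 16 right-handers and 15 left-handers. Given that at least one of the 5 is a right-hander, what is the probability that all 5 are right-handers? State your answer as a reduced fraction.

Work in counts. Selections with at least one right-hander: C(31,5) − C(15,5) = 169911 − 3003 = 166908.
Of those, selections where all 5 are right-handers: C(16,5) = 4368.
Conditional probability = 4368/166908 = 52/1987.

52/1987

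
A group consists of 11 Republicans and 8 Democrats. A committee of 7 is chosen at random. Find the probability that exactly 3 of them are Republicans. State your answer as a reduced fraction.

There are C(19,7) = 50388 ways to choose 7 from 19.
Selections with exactly 3 Republicans: choose 3 of the 11 Republicans and 4 of the 8 Democrats, C(11,3)·C(8,4) = 165·70 = 11550.
Probability = 11550/50388 = 1925/8398.

1925/8398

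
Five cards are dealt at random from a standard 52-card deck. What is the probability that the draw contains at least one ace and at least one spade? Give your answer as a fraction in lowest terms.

There are C(52,5) = 2598960 possible draws.
By inclusion-exclusion on the complements, draws missing all aces or all spades: C(48,5) + C(39,5) − C(36,5) = 1712304 + 575757 − 376992 = 1911069.
So draws with at least one of each: 2598960 − 1911069 = 687891, probability 687891/2598960 = 229297/866320.

229297/866320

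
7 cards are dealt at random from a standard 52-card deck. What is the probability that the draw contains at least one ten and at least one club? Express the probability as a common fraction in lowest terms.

There are C(52,7) = 133784560 possible draws.
By inclusion-exclusion on the complements, draws missing all tens or all clubs: C(48,7) + C(39,7) − C(36,7) = 73629072 + 15380937 − 8347680 = 80662329.
So draws with at least one of each: 133784560 − 80662329 = 53122231, probability 53122231/133784560.

53122231/133784560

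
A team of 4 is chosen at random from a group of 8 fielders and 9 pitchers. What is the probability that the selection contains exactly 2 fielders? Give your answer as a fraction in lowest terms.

36/85

Total number of selections: C(17,4) = 2380.
Selections with exactly 2 fielders: choose 2 of the 8 fielders and 2 of the 9 pitchers, C(8,2)·C(9,2) = 28·36 = 1008.
Probability = 1008/2380 = 36/85.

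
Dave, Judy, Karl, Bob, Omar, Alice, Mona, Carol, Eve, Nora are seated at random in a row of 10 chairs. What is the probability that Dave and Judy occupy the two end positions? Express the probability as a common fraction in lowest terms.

There are 10! = 3628800 arrangements.
Place Dave and Judy at the ends in 2 ways, arrange the remaining 8 in 8! = 40320 ways: 2·40320 = 80640.
Probability = 80640/3628800 = 1/45.

1/45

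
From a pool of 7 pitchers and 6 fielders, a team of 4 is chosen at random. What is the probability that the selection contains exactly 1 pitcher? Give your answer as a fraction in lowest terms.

The sample space is all 4-subsets of the 13: C(13,4) = 715.
Selections with exactly 1 pitcher: choose 1 of the 7 pitchers and 3 of the 6 fielders, C(7,1)·C(6,3) = 7·20 = 140.
Probability = 140/715 = 28/143.

28/143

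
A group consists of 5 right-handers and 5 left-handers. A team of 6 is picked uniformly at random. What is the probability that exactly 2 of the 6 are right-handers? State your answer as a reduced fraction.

5/21

The sample space is all 6-subsets of the 10: C(10,6) = 210.
Selections with exactly 2 right-handers: choose 2 of the 5 right-handers and 4 of the 5 left-handers, C(5,2)·C(5,4) = 10·5 = 50.
Probability = 50/210 = 5/21.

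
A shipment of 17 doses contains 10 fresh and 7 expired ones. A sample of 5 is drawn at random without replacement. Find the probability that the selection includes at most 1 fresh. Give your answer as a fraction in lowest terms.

Total selections: C(17,5) = 6188.
Favorable selections (at most 1 fresh): C(10,0)·C(7,5) + C(10,1)·C(7,4) = 21 + 350 = 371.
Probability = 371/6188 = 53/884.

53/884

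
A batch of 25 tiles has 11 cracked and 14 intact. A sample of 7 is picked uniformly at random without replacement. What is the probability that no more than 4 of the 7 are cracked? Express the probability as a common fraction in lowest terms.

1963/2185

There are C(25,7) = 480700 ways to choose the 7.
Count the complement (more than 4 cracked): C(11,5)·C(14,2) + C(11,6)·C(14,1) + C(11,7)·C(14,0) = 42042 + 6468 + 330 = 48840.
Probability = 1 − 48840/480700 = 431860/480700 = 1963/2185.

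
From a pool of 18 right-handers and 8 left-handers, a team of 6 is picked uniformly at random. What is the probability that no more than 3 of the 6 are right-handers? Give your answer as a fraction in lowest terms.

There are C(26,6) = 230230 ways to choose the 6.
Favorable selections (no more than 3 right-handers): C(18,0)·C(8,6) + C(18,1)·C(8,5) + C(18,2)·C(8,4) + C(18,3)·C(8,3) = 28 + 1008 + 10710 + 45696 = 57442.
Probability = 57442/230230 = 373/1495.

373/1495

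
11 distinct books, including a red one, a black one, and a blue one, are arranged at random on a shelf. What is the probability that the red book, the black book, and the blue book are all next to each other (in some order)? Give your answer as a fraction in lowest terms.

There are 11! = 39916800 arrangements.
Treat the three as one block: 9! placements × 3! orders within the block = 362880·6 = 2177280.
Probability = 2177280/39916800 = 3/55.

3/55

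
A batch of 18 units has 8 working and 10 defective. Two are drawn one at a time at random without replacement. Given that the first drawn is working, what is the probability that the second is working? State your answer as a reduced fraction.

7/17

After removing one working, 17 remain: 7 working and 10 defective.
So the probability the next is working is 7/17.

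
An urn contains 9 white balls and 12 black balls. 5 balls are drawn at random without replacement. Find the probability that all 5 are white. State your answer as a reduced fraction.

There are C(21,5) = 20349 possible selections.
Selections with all white: C(9,5) = 126.
Probability = 126/20349 = 2/323.

2/323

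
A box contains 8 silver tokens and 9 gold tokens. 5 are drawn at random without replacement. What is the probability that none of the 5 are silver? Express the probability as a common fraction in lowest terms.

There are C(17,5) = 6188 possible selections.
Selections with no silver (all gold): C(9,5) = 126.
Probability = 126/6188 = 9/442.

9/442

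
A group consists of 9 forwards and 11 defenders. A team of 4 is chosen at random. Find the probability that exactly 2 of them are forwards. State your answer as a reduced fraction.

The sample space is all 4-subsets of the 20: C(20,4) = 4845.
Selections with exactly 2 forwards: choose 2 of the 9 forwards and 2 of the 11 defenders, C(9,2)·C(11,2) = 36·55 = 1980.
Probability = 1980/4845 = 132/323.

132/323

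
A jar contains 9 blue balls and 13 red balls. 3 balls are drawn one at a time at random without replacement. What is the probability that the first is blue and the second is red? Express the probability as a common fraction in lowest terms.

Multiply the conditional probabilities at each draw: 9/22 · 13/21 = 117/462 = 39/154.

39/154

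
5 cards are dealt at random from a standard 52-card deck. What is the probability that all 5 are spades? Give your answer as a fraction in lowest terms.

33/66640

There are C(52,5) = 2598960 possible 5-card hands.
Hands that are all spades: C(13,5) = 1287.
Probability = 1287/2598960 = 33/66640.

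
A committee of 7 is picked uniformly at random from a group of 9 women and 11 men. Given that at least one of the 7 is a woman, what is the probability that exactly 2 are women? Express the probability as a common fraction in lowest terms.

2772/12865

Work in counts. Selections with at least one woman: C(20,7) − C(11,7) = 77520 − 330 = 77190.
Of those, selections where exactly 2 are women: C(9,2)·C(11,5) = 36·462 = 16632.
Conditional probability = 16632/77190 = 2772/12865.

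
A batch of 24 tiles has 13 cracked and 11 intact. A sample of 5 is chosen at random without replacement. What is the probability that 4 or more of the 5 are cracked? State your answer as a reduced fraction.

104/483

Total selections: C(24,5) = 42504.
Favorable selections (4 or more cracked): C(13,4)·C(11,1) + C(13,5)·C(11,0) = 7865 + 1287 = 9152.
Probability = 9152/42504 = 104/483.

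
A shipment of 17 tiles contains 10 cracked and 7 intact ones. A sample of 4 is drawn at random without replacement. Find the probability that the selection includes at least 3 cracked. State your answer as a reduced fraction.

There are C(17,4) = 2380 ways to choose the 4.
Favorable selections (at least 3 cracked): C(10,3)·C(7,1) + C(10,4)·C(7,0) = 840 + 210 = 1050.
Probability = 1050/2380 = 15/34.

15/34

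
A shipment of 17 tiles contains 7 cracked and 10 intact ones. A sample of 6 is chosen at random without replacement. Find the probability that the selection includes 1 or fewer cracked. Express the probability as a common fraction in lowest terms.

141/884

Total selections: C(17,6) = 12376.
Favorable selections (1 or fewer cracked): C(7,0)·C(10,6) + C(7,1)·C(10,5) = 210 + 1764 = 1974.
Probability = 1974/12376 = 141/884.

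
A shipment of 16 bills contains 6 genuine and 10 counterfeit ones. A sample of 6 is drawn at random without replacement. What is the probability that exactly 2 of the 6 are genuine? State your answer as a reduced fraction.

There are C(16,6) = 8008 ways to choose 6 from 16.
Selections with exactly 2 genuine: choose 2 of the 6 genuine and 4 of the 10 counterfeit, C(6,2)·C(10,4) = 15·210 = 3150.
Probability = 3150/8008 = 225/572.

225/572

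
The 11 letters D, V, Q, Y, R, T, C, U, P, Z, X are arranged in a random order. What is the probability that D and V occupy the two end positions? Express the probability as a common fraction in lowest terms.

There are 11! = 39916800 arrangements.
Place D and V at the ends in 2 ways, arrange the remaining 9 in 9! = 362880 ways: 2·362880 = 725760.
Probability = 725760/39916800 = 1/55.

1/55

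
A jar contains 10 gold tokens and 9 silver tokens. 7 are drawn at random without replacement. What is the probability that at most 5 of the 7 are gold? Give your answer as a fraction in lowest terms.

8063/8398

There are C(19,7) = 50388 ways to choose the 7.
Count the complement (more than 5 gold): C(10,6)·C(9,1) + C(10,7)·C(9,0) = 1890 + 120 = 2010.
Probability = 1 − 2010/50388 = 48378/50388 = 8063/8398.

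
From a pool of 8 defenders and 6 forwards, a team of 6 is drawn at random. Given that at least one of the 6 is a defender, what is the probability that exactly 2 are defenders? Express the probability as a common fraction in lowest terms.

210/1501

Work in counts. Selections with at least one defender: C(14,6) − C(6,6) = 3003 − 1 = 3002.
Of those, selections where exactly 2 are defenders: C(8,2)·C(6,4) = 28·15 = 420.
Conditional probability = 420/3002 = 210/1501.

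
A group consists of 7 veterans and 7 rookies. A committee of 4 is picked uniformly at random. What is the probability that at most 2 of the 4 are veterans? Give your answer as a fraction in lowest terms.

Total selections: C(14,4) = 1001.
Count the complement (more than 2 veterans): C(7,3)·C(7,1) + C(7,4)·C(7,0) = 245 + 35 = 280.
Probability = 1 − 280/1001 = 721/1001 = 103/143.

103/143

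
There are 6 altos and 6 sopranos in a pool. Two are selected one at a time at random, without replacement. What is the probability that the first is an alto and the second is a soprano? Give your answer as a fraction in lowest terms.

Multiply the conditional probabilities at each draw: 6/12 · 6/11 = 36/132 = 3/11.

3/11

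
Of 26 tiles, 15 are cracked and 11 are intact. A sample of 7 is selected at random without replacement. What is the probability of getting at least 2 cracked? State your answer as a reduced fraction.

2957/2990

There are C(26,7) = 657800 ways to choose the 7.
Count the complement (fewer than 2 cracked): C(15,0)·C(11,7) + C(15,1)·C(11,6) = 330 + 6930 = 7260.
Probability = 1 − 7260/657800 = 650540/657800 = 2957/2990.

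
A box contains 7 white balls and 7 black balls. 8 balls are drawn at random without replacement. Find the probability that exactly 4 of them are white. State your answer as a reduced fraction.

175/429

There are C(14,8) = 3003 ways to choose 8 from 14.
Selections with exactly 4 white: choose 4 of the 7 white and 4 of the 7 black, C(7,4)·C(7,4) = 35·35 = 1225.
Probability = 1225/3003 = 175/429.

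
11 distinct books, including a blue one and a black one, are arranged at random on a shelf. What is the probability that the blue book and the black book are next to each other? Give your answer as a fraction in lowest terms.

2/11

There are 11! = 39916800 arrangements.
Treat the blue book and the black book as a block: 10! arrangements of the blocks × 2 orders within the block = 2·3628800 = 7257600.
Probability = 7257600/39916800 = 2/11.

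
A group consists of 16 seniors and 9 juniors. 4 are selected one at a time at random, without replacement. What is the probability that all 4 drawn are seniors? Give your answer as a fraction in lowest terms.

182/1265

Multiply the conditional probabilities at each draw: 16/25 · 15/24 · 14/23 · 13/22 = 43680/303600 = 182/1265.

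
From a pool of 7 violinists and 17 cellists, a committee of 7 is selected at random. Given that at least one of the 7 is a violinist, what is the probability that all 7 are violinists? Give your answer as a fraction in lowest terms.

Work in counts. Selections with at least one violinist: C(24,7) − C(17,7) = 346104 − 19448 = 326656.
Of those, selections where all 7 are violinists: C(7,7) = 1.
Conditional probability = 1/326656.

1/326656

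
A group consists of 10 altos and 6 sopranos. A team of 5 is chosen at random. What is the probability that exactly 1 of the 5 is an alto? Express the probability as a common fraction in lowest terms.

Total number of selections: C(16,5) = 4368.
Selections with exactly 1 alto: choose 1 of the 10 altos and 4 of the 6 sopranos, C(10,1)·C(6,4) = 10·15 = 150.
Probability = 150/4368 = 25/728.

25/728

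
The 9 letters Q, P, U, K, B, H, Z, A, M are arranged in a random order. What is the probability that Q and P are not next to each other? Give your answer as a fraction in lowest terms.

7/9

There are 9! = 362880 arrangements.
Arrangements with Q and P adjacent: 2·8! = 80640.
So not adjacent: 362880 − 80640 = 282240, probability 282240/362880 = 7/9.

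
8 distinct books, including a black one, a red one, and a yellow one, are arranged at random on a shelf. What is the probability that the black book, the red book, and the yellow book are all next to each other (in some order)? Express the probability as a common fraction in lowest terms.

3/28

There are 8! = 40320 arrangements.
Treat the three as one block: 6! placements × 3! orders within the block = 720·6 = 4320.
Probability = 4320/40320 = 3/28.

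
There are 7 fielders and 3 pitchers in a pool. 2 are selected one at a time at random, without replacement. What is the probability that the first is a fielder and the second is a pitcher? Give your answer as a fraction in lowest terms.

7/30

Multiply the conditional probabilities at each draw: 7/10 · 3/9 = 21/90 = 7/30.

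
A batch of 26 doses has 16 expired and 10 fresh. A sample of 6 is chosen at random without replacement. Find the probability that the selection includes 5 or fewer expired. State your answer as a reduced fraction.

Total selections: C(26,6) = 230230.
The complement is exactly 6 expired: C(16,6)·C(10,0) = 8008.
Probability = 1 − 8008/230230 = 222222/230230 = 111/115.

111/115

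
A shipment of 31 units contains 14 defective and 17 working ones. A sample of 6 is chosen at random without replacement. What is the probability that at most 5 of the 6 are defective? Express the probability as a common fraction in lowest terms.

Total selections: C(31,6) = 736281.
The complement is exactly 6 defective: C(14,6)·C(17,0) = 3003.
Probability = 1 − 3003/736281 = 733278/736281 = 2686/2697.

2686/2697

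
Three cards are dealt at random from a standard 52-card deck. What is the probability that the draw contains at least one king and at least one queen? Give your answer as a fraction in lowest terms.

188/5525

There are C(52,3) = 22100 possible draws.
By inclusion-exclusion on the complements, draws missing all kings or all queens: C(48,3) + C(48,3) − C(44,3) = 17296 + 17296 − 13244 = 21348.
So draws with at least one of each: 22100 − 21348 = 752, probability 752/22100 = 188/5525.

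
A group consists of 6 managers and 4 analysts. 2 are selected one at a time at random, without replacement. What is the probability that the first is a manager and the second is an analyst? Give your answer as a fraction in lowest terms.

Multiply the conditional probabilities at each draw: 6/10 · 4/9 = 24/90 = 4/15.

4/15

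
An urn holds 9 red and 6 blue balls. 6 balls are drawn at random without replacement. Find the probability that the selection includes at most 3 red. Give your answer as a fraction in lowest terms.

5/11

There are C(15,6) = 5005 ways to choose the 6.
Favorable selections (at most 3 red): C(9,0)·C(6,6) + C(9,1)·C(6,5) + C(9,2)·C(6,4) + C(9,3)·C(6,3) = 1 + 54 + 540 + 1680 = 2275.
Probability = 2275/5005 = 5/11.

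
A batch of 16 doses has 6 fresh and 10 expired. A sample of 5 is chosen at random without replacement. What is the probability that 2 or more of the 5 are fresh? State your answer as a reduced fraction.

There are C(16,5) = 4368 ways to choose the 5.
Favorable selections (2 or more fresh): C(6,2)·C(10,3) + C(6,3)·C(10,2) + C(6,4)·C(10,1) + C(6,5)·C(10,0) = 1800 + 900 + 150 + 6 = 2856.
Probability = 2856/4368 = 17/26.

17/26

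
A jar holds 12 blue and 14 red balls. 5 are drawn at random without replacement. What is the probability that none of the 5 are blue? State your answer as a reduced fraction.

There are C(26,5) = 65780 possible selections.
Selections with no blue (all red): C(14,5) = 2002.
Probability = 2002/65780 = 7/230.

7/230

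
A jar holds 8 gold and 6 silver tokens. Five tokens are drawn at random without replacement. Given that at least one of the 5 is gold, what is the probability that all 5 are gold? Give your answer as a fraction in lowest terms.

Work in counts. Selections with at least one gold: C(14,5) − C(6,5) = 2002 − 6 = 1996.
Of those, selections where all 5 are gold: C(8,5) = 56.
Conditional probability = 56/1996 = 14/499.

14/499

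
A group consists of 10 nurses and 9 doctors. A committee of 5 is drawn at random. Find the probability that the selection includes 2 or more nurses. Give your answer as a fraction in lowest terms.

Total selections: C(19,5) = 11628.
Count the complement (fewer than 2 nurses): C(10,0)·C(9,5) + C(10,1)·C(9,4) = 126 + 1260 = 1386.
Probability = 1 − 1386/11628 = 10242/11628 = 569/646.

569/646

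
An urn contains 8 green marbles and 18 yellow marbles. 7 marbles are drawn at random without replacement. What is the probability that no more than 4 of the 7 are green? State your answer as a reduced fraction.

16218/16445

There are C(26,7) = 657800 ways to choose the 7.
Favorable selections (no more than 4 green): C(8,0)·C(18,7) + C(8,1)·C(18,6) + C(8,2)·C(18,5) + C(8,3)·C(18,4) + C(8,4)·C(18,3) = 31824 + 148512 + 239904 + 171360 + 57120 = 648720.
Probability = 648720/657800 = 16218/16445.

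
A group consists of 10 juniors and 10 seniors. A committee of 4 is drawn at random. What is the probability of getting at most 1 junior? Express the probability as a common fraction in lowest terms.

Total selections: C(20,4) = 4845.
Favorable selections (at most 1 junior): C(10,0)·C(10,4) + C(10,1)·C(10,3) = 210 + 1200 = 1410.
Probability = 1410/4845 = 94/323.

94/323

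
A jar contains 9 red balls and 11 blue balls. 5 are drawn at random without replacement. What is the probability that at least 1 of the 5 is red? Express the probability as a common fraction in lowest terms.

Total selections: C(20,5) = 15504.
The complement is all 5 are blue: C(11,5) = 462.
Probability = 1 − 462/15504 = 15042/15504 = 2507/2584.

2507/2584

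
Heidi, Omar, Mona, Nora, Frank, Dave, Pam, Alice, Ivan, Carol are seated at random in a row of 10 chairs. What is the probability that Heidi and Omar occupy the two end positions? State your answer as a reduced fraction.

There are 10! = 3628800 arrangements.
Place Heidi and Omar at the ends in 2 ways, arrange the remaining 8 in 8! = 40320 ways: 2·40320 = 80640.
Probability = 80640/3628800 = 1/45.

1/45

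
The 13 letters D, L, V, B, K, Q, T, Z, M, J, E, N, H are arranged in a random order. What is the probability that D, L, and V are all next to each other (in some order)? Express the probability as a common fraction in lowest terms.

1/26

There are 13! = 6227020800 arrangements.
Treat the three as one block: 11! placements × 3! orders within the block = 39916800·6 = 239500800.
Probability = 239500800/6227020800 = 1/26.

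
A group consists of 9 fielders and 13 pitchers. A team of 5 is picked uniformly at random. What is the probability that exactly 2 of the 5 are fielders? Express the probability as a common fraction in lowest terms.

52/133

There are C(22,5) = 26334 ways to choose 5 from 22.
Selections with exactly 2 fielders: choose 2 of the 9 fielders and 3 of the 13 pitchers, C(9,2)·C(13,3) = 36·286 = 10296.
Probability = 10296/26334 = 52/133.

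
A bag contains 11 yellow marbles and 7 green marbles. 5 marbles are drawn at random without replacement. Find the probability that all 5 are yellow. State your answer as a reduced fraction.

There are C(18,5) = 8568 possible selections.
Selections with all yellow: C(11,5) = 462.
Probability = 462/8568 = 11/204.

11/204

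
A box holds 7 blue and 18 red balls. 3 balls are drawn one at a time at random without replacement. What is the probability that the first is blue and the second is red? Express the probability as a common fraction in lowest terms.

21/100

Multiply the conditional probabilities at each draw: 7/25 · 18/24 = 126/600 = 21/100.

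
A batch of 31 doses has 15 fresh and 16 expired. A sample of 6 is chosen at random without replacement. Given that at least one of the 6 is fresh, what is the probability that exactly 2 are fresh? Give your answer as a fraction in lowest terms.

Work in counts. Selections with at least one fresh: C(31,6) − C(16,6) = 736281 − 8008 = 728273.
Of those, selections where exactly 2 are fresh: C(15,2)·C(16,4) = 105·1820 = 191100.
Conditional probability = 191100/728273 = 2100/8003.

2100/8003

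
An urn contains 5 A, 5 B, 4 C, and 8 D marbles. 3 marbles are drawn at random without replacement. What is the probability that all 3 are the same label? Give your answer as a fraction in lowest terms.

4/77

There are C(22,3) = 1540 ways to draw 3 marbles.
All same label: C(5,3) + C(5,3) + C(4,3) + C(8,3) = 10 + 10 + 4 + 56 = 80.
Probability = 80/1540 = 4/77.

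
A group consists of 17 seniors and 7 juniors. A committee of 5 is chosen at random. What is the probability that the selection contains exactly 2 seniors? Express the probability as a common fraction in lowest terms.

85/759

There are C(24,5) = 42504 ways to choose 5 from 24.
Selections with exactly 2 seniors: choose 2 of the 17 seniors and 3 of the 7 juniors, C(17,2)·C(7,3) = 136·35 = 4760.
Probability = 4760/42504 = 85/759.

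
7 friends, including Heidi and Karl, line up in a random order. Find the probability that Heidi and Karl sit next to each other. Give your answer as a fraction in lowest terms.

2/7

There are 7! = 5040 arrangements.
Treat Heidi and Karl as a block: 6! arrangements of the blocks × 2 orders within the block = 2·720 = 1440.
Probability = 1440/5040 = 2/7.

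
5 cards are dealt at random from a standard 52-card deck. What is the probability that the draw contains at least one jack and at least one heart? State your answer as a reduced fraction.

229297/866320

There are C(52,5) = 2598960 possible draws.
By inclusion-exclusion on the complements, draws missing all jacks or all hearts: C(48,5) + C(39,5) − C(36,5) = 1712304 + 575757 − 376992 = 1911069.
So draws with at least one of each: 2598960 − 1911069 = 687891, probability 687891/2598960 = 229297/866320.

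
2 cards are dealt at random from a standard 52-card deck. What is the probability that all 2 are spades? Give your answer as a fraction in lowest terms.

1/17

There are C(52,2) = 1326 possible 2-card hands.
Hands that are all spades: C(13,2) = 78.
Probability = 78/1326 = 1/17.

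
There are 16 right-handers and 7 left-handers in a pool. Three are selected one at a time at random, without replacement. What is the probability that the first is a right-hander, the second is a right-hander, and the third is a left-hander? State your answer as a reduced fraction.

Multiply the conditional probabilities at each draw: 16/23 · 15/22 · 7/21 = 1680/10626 = 40/253.

40/253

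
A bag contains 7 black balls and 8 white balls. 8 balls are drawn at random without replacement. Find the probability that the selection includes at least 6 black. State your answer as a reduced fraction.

Total selections: C(15,8) = 6435.
Favorable selections (at least 6 black): C(7,6)·C(8,2) + C(7,7)·C(8,1) = 196 + 8 = 204.
Probability = 204/6435 = 68/2145.

68/2145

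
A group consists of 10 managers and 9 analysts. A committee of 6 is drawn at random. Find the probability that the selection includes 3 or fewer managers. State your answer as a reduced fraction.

There are C(19,6) = 27132 ways to choose the 6.
Favorable selections (3 or fewer managers): C(10,0)·C(9,6) + C(10,1)·C(9,5) + C(10,2)·C(9,4) + C(10,3)·C(9,3) = 84 + 1260 + 5670 + 10080 = 17094.
Probability = 17094/27132 = 407/646.

407/646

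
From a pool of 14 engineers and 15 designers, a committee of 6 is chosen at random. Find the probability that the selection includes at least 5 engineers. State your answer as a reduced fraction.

121/1740

There are C(29,6) = 475020 ways to choose the 6.
Favorable selections (at least 5 engineers): C(14,5)·C(15,1) + C(14,6)·C(15,0) = 30030 + 3003 = 33033.
Probability = 33033/475020 = 121/1740.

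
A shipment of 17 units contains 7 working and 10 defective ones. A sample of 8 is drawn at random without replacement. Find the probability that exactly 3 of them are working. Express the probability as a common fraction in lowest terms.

882/2431

There are C(17,8) = 24310 ways to choose 8 from 17.
Selections with exactly 3 working: choose 3 of the 7 working and 5 of the 10 defective, C(7,3)·C(10,5) = 35·252 = 8820.
Probability = 8820/24310 = 882/2431.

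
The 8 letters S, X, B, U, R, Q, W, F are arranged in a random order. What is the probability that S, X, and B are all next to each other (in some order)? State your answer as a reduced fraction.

3/28

There are 8! = 40320 arrangements.
Treat the three as one block: 6! placements × 3! orders within the block = 720·6 = 4320.
Probability = 4320/40320 = 3/28.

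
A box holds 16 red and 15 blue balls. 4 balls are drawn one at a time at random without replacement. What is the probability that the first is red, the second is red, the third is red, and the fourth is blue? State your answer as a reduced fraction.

Multiply the conditional probabilities at each draw: 16/31 · 15/30 · 14/29 · 15/28 = 50400/755160 = 60/899.

60/899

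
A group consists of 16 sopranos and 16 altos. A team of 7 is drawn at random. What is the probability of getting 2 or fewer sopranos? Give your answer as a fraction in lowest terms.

3191/16182

There are C(32,7) = 3365856 ways to choose the 7.
Favorable selections (2 or fewer sopranos): C(16,0)·C(16,7) + C(16,1)·C(16,6) + C(16,2)·C(16,5) = 11440 + 128128 + 524160 = 663728.
Probability = 663728/3365856 = 3191/16182.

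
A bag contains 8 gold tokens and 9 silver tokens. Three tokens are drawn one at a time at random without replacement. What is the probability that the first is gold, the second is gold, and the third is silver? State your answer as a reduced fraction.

21/170

Multiply the conditional probabilities at each draw: 8/17 · 7/16 · 9/15 = 504/4080 = 21/170.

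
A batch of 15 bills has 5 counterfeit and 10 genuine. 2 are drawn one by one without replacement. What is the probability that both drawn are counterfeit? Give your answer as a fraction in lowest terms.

Multiply the conditional probabilities at each draw: 5/15 · 4/14 = 20/210 = 2/21.

2/21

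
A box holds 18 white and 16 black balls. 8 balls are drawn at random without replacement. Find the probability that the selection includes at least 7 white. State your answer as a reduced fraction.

1807/59334

Total selections: C(34,8) = 18156204.
Favorable selections (at least 7 white): C(18,7)·C(16,1) + C(18,8)·C(16,0) = 509184 + 43758 = 552942.
Probability = 552942/18156204 = 1807/59334.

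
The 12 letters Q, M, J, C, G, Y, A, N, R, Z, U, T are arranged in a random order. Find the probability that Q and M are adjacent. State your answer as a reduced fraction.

1/6

There are 12! = 479001600 arrangements.
Treat Q and M as a block: 11! arrangements of the blocks × 2 orders within the block = 2·39916800 = 79833600.
Probability = 79833600/479001600 = 1/6.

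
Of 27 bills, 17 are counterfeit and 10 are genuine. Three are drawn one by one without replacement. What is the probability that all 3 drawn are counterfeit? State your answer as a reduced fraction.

Multiply the conditional probabilities at each draw: 17/27 · 16/26 · 15/25 = 4080/17550 = 136/585.

136/585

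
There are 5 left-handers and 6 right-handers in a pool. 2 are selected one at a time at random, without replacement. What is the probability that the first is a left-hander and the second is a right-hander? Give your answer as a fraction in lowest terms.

Multiply the conditional probabilities at each draw: 5/11 · 6/10 = 30/110 = 3/11.

3/11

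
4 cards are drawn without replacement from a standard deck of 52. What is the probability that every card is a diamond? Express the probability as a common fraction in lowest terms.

11/4165

There are C(52,4) = 270725 possible 4-card hands.
Hands that are all diamonds: C(13,4) = 715.
Probability = 715/270725 = 11/4165.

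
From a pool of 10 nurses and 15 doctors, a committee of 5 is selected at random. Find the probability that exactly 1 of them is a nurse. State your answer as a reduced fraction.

There are C(25,5) = 53130 ways to choose 5 from 25.
Selections with exactly 1 nurse: choose 1 of the 10 nurses and 4 of the 15 doctors, C(10,1)·C(15,4) = 10·1365 = 13650.
Probability = 13650/53130 = 65/253.

65/253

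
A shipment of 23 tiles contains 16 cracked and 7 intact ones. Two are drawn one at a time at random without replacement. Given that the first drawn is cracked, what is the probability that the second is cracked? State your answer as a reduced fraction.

After removing one cracked, 22 remain: 15 cracked and 7 intact.
So the probability the next is cracked is 15/22.

15/22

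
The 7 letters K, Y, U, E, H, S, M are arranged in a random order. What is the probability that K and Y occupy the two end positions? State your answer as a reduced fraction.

1/21

There are 7! = 5040 arrangements.
Place K and Y at the ends in 2 ways, arrange the remaining 5 in 5! = 120 ways: 2·120 = 240.
Probability = 240/5040 = 1/21.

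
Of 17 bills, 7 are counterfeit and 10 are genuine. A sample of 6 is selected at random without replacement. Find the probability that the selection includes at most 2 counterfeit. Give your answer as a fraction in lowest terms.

Total selections: C(17,6) = 12376.
Favorable selections (at most 2 counterfeit): C(7,0)·C(10,6) + C(7,1)·C(10,5) + C(7,2)·C(10,4) = 210 + 1764 + 4410 = 6384.
Probability = 6384/12376 = 114/221.

114/221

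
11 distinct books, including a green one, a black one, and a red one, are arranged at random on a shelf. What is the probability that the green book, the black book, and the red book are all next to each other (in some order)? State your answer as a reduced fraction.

There are 11! = 39916800 arrangements.
Treat the three as one block: 9! placements × 3! orders within the block = 362880·6 = 2177280.
Probability = 2177280/39916800 = 3/55.

3/55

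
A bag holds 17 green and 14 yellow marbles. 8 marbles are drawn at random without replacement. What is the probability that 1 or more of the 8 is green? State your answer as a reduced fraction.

Total selections: C(31,8) = 7888725.
The complement is all 8 are yellow: C(14,8) = 3003.
Probability = 1 − 3003/7888725 = 7885722/7888725 = 202198/202275.

202198/202275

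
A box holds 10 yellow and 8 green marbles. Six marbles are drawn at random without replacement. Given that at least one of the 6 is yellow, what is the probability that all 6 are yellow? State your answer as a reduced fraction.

15/1324

Work in counts. Selections with at least one yellow: C(18,6) − C(8,6) = 18564 − 28 = 18536.
Of those, selections where all 6 are yellow: C(10,6) = 210.
Conditional probability = 210/18536 = 15/1324.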